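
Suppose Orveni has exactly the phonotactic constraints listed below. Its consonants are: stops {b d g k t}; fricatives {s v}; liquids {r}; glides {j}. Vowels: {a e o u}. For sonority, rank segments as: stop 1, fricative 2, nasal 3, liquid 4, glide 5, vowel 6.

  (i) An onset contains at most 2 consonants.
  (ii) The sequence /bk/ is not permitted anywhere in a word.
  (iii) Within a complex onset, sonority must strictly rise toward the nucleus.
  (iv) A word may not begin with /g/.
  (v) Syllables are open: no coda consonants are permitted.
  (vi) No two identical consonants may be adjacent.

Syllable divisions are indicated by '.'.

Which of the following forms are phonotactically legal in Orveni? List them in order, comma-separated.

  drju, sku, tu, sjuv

tu

drju — violates constraint (i): syllable 1 onset /drj/ has 3 consonants (> 2) → phonotactically illegal
sku — violates constraint (iii): syllable 1 onset /sk/: /s/ (fricative, 2) → /k/ (stop, 1) does not rise → phonotactically illegal
tu — σ1 onset /t/, coda /∅/ ok → phonotactically legal
sjuv — violates constraint (v): syllable 1 coda /v/ has 1 consonant (> 0) → phonotactically illegal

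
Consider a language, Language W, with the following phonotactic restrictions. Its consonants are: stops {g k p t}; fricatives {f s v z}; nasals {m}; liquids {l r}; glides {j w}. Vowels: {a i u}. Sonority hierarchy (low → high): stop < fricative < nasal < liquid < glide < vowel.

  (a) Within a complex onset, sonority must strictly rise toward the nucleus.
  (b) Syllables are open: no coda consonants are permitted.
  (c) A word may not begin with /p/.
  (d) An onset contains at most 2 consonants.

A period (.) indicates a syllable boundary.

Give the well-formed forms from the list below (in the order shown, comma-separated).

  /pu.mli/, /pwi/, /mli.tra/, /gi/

/pu.mli/ — violates constraint (c): word begins with /p/ → ill-formed
/pwi/ — violates constraint (c): word begins with /p/ → ill-formed
/mli.tra/ — σ1 onset /ml/ (3→4 rises), coda /∅/ ok; σ2 onset /tr/ (1→4 rises), coda /∅/ ok → well-formed
/gi/ — σ1 onset /g/, coda /∅/ ok → well-formed

/mli.tra/, /gi/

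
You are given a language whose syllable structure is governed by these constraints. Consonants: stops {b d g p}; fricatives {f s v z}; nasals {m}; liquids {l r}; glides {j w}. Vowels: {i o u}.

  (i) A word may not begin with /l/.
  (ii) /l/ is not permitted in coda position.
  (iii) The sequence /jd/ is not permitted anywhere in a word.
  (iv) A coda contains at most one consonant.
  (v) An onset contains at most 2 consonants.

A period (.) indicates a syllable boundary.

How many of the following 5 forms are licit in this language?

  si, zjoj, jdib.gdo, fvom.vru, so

si — σ1 onset /s/, coda /∅/ ok → licit
zjoj — σ1 onset /zj/ (2C), coda /j/ ok → licit
jdib.gdo — violates constraint (iii): contains banned sequence /jd/ → illicit
fvom.vru — σ1 onset /fv/ (2C), coda /m/ ok; σ2 onset /vr/ (2C), coda /∅/ ok → licit
so — σ1 onset /s/, coda /∅/ ok → licit
Licit: si, zjoj, fvom.vru, so → 4.

4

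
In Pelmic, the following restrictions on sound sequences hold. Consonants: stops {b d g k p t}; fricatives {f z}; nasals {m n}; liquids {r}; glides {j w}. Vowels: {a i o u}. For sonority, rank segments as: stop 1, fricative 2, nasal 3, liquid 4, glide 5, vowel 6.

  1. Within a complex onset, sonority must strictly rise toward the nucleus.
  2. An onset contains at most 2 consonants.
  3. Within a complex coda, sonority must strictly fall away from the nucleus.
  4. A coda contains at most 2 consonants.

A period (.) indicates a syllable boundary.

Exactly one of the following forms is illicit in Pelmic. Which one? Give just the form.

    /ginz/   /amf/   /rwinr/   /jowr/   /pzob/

/rwinr/

/ginz/ — σ1 onset /g/, coda /nz/ (3→2 falls) ok → licit
/amf/ — σ1 onset /∅/, coda /mf/ (3→2 falls) ok → licit
/rwinr/ — violates constraint 3: syllable 1 coda /nr/: /n/ (nasal, 3) → /r/ (liquid, 4) does not fall → illicit
/jowr/ — σ1 onset /j/, coda /wr/ (5→4 falls) ok → licit
/pzob/ — σ1 onset /pz/ (1→2 rises), coda /b/ ok → licit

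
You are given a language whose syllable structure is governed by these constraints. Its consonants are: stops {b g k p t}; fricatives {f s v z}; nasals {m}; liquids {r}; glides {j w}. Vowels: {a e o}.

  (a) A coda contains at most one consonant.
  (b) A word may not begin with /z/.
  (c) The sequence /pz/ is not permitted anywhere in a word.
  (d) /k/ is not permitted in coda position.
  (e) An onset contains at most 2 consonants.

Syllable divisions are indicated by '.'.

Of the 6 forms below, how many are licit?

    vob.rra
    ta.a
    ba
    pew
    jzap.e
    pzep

vob.rra — σ1 onset /v/, coda /b/ ok; σ2 onset /rr/ (2C), coda /∅/ ok → licit
ta.a — σ1 onset /t/, coda /∅/ ok; σ2 onset /∅/, coda /∅/ ok → licit
ba — σ1 onset /b/, coda /∅/ ok → licit
pew — σ1 onset /p/, coda /w/ ok → licit
jzap.e — σ1 onset /jz/ (2C), coda /p/ ok; σ2 onset /∅/, coda /∅/ ok → licit
pzep — violates constraint (c): contains banned sequence /pz/ → illicit
Licit: vob.rra, ta.a, ba, pew, jzap.e → 5.

5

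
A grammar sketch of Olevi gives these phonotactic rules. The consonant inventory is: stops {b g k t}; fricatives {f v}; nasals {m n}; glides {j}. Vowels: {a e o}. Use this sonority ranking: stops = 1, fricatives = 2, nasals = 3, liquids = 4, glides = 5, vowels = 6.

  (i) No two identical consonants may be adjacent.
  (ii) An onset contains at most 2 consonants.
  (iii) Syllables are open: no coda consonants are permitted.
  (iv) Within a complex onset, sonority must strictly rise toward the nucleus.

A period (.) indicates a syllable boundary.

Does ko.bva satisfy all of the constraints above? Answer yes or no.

yes

ko.bva — σ1 onset /k/, coda /∅/ ok; σ2 onset /bv/ (1→2 rises), coda /∅/ ok → well-formed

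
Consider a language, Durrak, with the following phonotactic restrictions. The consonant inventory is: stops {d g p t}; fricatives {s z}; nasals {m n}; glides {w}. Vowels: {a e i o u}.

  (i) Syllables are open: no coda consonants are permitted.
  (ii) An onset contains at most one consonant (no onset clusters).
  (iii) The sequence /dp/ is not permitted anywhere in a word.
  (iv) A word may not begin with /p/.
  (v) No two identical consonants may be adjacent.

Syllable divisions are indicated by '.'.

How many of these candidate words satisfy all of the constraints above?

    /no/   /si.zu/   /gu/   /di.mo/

/no/ — σ1 onset /n/, coda /∅/ ok → permitted
/si.zu/ — σ1 onset /s/, coda /∅/ ok; σ2 onset /z/, coda /∅/ ok → permitted
/gu/ — σ1 onset /g/, coda /∅/ ok → permitted
/di.mo/ — σ1 onset /d/, coda /∅/ ok; σ2 onset /m/, coda /∅/ ok → permitted
Permitted: /no/, /si.zu/, /gu/, /di.mo/ → 4.

4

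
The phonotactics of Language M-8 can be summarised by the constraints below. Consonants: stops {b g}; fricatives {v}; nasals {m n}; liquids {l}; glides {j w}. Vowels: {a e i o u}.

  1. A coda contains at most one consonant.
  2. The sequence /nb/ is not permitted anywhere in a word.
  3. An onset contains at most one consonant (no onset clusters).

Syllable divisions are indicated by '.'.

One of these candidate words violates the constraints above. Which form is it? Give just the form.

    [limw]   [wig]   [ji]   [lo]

[limw] — violates constraint 1: syllable 1 coda /mw/ has 2 consonants (> 1) → illicit
[wig] — σ1 onset /w/, coda /g/ ok → licit
[ji] — σ1 onset /j/, coda /∅/ ok → licit
[lo] — σ1 onset /l/, coda /∅/ ok → licit

[limw]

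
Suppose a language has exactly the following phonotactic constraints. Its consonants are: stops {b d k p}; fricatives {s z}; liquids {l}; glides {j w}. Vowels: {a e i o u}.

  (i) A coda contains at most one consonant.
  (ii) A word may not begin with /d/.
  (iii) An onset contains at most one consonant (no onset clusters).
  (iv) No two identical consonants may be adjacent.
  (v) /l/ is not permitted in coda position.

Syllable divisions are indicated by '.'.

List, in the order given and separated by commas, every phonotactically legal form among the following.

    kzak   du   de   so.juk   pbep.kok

so.juk

kzak — violates constraint (iii): syllable 1 onset /kz/ has 2 consonants (> 1) → phonotactically illegal
du — violates constraint (ii): word begins with /d/ → phonotactically illegal
de — violates constraint (ii): word begins with /d/ → phonotactically illegal
so.juk — σ1 onset /s/, coda /∅/ ok; σ2 onset /j/, coda /k/ ok → phonotactically legal
pbep.kok — violates constraint (iii): syllable 1 onset /pb/ has 2 consonants (> 1) → phonotactically illegal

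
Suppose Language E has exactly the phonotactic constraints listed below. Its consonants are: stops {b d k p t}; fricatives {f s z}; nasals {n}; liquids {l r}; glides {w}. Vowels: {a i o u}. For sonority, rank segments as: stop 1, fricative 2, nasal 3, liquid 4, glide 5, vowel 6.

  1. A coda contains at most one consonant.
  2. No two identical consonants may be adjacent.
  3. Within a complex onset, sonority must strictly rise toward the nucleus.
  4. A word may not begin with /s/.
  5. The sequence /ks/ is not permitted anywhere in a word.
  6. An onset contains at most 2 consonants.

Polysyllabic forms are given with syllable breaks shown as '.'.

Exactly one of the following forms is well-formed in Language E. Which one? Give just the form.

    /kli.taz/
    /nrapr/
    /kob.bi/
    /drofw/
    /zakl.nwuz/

/kli.taz/

/kli.taz/ — σ1 onset /kl/ (1→4 rises), coda /∅/ ok; σ2 onset /t/, coda /z/ ok → well-formed
/nrapr/ — violates constraint 1: syllable 1 coda /pr/ has 2 consonants (> 1) → ill-formed
/kob.bi/ — violates constraint 2: adjacent identical consonants /bb/ → ill-formed
/drofw/ — violates constraint 1: syllable 1 coda /fw/ has 2 consonants (> 1) → ill-formed
/zakl.nwuz/ — violates constraint 1: syllable 1 coda /kl/ has 2 consonants (> 1) → ill-formed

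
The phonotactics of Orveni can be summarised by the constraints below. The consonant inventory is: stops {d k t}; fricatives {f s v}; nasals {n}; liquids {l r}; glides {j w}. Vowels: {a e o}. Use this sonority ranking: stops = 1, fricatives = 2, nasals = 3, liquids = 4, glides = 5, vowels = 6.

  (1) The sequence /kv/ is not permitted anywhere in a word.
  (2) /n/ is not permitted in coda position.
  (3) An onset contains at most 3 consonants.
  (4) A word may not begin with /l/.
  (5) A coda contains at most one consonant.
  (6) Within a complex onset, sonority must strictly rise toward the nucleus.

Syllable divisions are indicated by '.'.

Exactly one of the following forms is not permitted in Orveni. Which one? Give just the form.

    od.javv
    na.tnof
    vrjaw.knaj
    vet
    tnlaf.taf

od.javv

od.javv — violates constraint 5: syllable 2 coda /vv/ has 2 consonants (> 1) → not permitted
na.tnof — σ1 onset /n/, coda /∅/ ok; σ2 onset /tn/ (1→3 rises), coda /f/ ok → permitted
vrjaw.knaj — σ1 onset /vrj/ (2→4→5 rises), coda /w/ ok; σ2 onset /kn/ (1→3 rises), coda /j/ ok → permitted
vet — σ1 onset /v/, coda /t/ ok → permitted
tnlaf.taf — σ1 onset /tnl/ (1→3→4 rises), coda /f/ ok; σ2 onset /t/, coda /f/ ok → permitted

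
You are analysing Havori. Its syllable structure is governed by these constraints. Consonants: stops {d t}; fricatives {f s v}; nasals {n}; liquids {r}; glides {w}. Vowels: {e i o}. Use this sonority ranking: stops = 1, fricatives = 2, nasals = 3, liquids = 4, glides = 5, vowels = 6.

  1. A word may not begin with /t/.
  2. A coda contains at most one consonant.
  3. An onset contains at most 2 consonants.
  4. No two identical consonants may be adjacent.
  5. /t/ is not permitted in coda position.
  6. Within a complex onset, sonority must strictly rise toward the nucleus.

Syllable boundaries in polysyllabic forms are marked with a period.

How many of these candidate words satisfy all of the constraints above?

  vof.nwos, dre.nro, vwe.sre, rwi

4

vof.nwos — σ1 onset /v/, coda /f/ ok; σ2 onset /nw/ (3→5 rises), coda /s/ ok → well-formed
dre.nro — σ1 onset /dr/ (1→4 rises), coda /∅/ ok; σ2 onset /nr/ (3→4 rises), coda /∅/ ok → well-formed
vwe.sre — σ1 onset /vw/ (2→5 rises), coda /∅/ ok; σ2 onset /sr/ (2→4 rises), coda /∅/ ok → well-formed
rwi — σ1 onset /rw/ (4→5 rises), coda /∅/ ok → well-formed
Well-formed: vof.nwos, dre.nro, vwe.sre, rwi → 4.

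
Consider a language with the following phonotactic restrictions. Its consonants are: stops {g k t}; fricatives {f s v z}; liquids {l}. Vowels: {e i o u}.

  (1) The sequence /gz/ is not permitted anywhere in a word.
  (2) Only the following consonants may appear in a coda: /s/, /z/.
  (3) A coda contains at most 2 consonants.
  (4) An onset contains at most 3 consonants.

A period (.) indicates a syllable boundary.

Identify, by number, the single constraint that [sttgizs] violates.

[sttgizs]: syllable 1 onset /sttg/ has 4 consonants (> 3).
This is a violation of constraint 4: "An onset contains at most 3 consonants."
The remaining constraints (1, 2, 3) are satisfied.

4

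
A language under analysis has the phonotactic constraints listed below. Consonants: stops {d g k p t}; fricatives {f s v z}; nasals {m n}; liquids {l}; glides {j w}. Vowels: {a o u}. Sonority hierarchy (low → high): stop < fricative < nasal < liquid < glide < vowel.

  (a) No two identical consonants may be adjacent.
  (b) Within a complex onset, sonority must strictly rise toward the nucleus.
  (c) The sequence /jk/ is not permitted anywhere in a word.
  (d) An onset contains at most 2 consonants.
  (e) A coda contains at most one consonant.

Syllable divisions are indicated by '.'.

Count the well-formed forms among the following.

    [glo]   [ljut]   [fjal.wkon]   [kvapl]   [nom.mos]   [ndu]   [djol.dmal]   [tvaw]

[glo] — σ1 onset /gl/ (1→4 rises), coda /∅/ ok → well-formed
[ljut] — σ1 onset /lj/ (4→5 rises), coda /t/ ok → well-formed
[fjal.wkon] — violates constraint (b): syllable 2 onset /wk/: /w/ (glide, 5) → /k/ (stop, 1) does not rise → ill-formed
[kvapl] — violates constraint (e): syllable 1 coda /pl/ has 2 consonants (> 1) → ill-formed
[nom.mos] — violates constraint (a): adjacent identical consonants /mm/ → ill-formed
[ndu] — violates constraint (b): syllable 1 onset /nd/: /n/ (nasal, 3) → /d/ (stop, 1) does not rise → ill-formed
[djol.dmal] — σ1 onset /dj/ (1→5 rises), coda /l/ ok; σ2 onset /dm/ (1→3 rises), coda /l/ ok → well-formed
[tvaw] — σ1 onset /tv/ (1→2 rises), coda /w/ ok → well-formed
Well-formed: [glo], [ljut], [djol.dmal], [tvaw] → 4.

4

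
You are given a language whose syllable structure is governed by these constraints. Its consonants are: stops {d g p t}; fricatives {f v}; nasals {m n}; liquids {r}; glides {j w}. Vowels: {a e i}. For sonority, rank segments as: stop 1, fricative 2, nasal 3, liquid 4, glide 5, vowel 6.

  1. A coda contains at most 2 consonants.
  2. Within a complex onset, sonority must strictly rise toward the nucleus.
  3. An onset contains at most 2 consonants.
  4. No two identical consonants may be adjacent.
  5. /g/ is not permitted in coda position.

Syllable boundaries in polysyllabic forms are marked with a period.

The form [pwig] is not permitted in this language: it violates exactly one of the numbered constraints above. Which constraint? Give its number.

[pwig]: syllable 1 coda contains /g/.
This is a violation of constraint 5: "/g/ is not permitted in coda position."
The remaining constraints (1, 2, 3, 4) are satisfied.

5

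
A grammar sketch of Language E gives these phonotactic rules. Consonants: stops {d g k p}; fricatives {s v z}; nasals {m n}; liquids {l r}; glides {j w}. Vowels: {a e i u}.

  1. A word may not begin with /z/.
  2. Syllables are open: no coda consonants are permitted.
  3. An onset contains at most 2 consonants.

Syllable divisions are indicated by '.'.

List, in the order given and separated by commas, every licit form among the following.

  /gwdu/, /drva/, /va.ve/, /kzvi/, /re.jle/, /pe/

/gwdu/ — violates constraint 3: syllable 1 onset /gwd/ has 3 consonants (> 2) → illicit
/drva/ — violates constraint 3: syllable 1 onset /drv/ has 3 consonants (> 2) → illicit
/va.ve/ — σ1 onset /v/, coda /∅/ ok; σ2 onset /v/, coda /∅/ ok → licit
/kzvi/ — violates constraint 3: syllable 1 onset /kzv/ has 3 consonants (> 2) → illicit
/re.jle/ — σ1 onset /r/, coda /∅/ ok; σ2 onset /jl/ (2C), coda /∅/ ok → licit
/pe/ — σ1 onset /p/, coda /∅/ ok → licit

/va.ve/, /re.jle/, /pe/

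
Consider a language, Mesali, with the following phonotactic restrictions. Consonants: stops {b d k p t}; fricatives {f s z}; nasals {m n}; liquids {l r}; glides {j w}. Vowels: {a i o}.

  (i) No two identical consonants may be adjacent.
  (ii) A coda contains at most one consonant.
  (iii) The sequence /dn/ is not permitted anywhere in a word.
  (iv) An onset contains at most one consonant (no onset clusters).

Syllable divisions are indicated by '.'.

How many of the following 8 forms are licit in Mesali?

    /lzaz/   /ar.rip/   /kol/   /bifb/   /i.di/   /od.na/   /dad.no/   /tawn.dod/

2

/lzaz/ — violates constraint (iv): syllable 1 onset /lz/ has 2 consonants (> 1) → illicit
/ar.rip/ — violates constraint (i): adjacent identical consonants /rr/ → illicit
/kol/ — σ1 onset /k/, coda /l/ ok → licit
/bifb/ — violates constraint (ii): syllable 1 coda /fb/ has 2 consonants (> 1) → illicit
/i.di/ — σ1 onset /∅/, coda /∅/ ok; σ2 onset /d/, coda /∅/ ok → licit
/od.na/ — violates constraint (iii): contains banned sequence /dn/ → illicit
/dad.no/ — violates constraint (iii): contains banned sequence /dn/ → illicit
/tawn.dod/ — violates constraint (ii): syllable 1 coda /wn/ has 2 consonants (> 1) → illicit
Licit: /kol/, /i.di/ → 2.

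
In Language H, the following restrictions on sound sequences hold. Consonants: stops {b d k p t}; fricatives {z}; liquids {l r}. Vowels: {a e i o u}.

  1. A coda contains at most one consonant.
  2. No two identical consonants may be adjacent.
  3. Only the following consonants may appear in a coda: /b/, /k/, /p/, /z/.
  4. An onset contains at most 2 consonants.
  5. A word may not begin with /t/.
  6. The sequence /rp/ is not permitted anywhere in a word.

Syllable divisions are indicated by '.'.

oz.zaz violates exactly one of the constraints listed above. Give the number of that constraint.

2

oz.zaz: adjacent identical consonants /zz/.
This is a violation of constraint 2: "No two identical consonants may be adjacent."
The remaining constraints (1, 3, 4, 5, 6) are satisfied.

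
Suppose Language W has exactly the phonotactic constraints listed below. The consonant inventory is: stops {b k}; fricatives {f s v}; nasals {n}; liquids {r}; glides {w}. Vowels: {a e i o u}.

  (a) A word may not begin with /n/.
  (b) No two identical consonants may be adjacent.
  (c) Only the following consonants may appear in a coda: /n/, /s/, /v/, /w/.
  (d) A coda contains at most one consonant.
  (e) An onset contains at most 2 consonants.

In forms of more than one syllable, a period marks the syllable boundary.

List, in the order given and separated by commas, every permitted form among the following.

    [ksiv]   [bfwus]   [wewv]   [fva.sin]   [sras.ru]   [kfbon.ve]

[ksiv], [fva.sin], [sras.ru]

[ksiv] — σ1 onset /ks/ (2C), coda /v/ ok → permitted
[bfwus] — violates constraint (e): syllable 1 onset /bfw/ has 3 consonants (> 2) → not permitted
[wewv] — violates constraint (d): syllable 1 coda /wv/ has 2 consonants (> 1) → not permitted
[fva.sin] — σ1 onset /fv/ (2C), coda /∅/ ok; σ2 onset /s/, coda /n/ ok → permitted
[sras.ru] — σ1 onset /sr/ (2C), coda /s/ ok; σ2 onset /r/, coda /∅/ ok → permitted
[kfbon.ve] — violates constraint (e): syllable 1 onset /kfb/ has 3 consonants (> 2) → not permitted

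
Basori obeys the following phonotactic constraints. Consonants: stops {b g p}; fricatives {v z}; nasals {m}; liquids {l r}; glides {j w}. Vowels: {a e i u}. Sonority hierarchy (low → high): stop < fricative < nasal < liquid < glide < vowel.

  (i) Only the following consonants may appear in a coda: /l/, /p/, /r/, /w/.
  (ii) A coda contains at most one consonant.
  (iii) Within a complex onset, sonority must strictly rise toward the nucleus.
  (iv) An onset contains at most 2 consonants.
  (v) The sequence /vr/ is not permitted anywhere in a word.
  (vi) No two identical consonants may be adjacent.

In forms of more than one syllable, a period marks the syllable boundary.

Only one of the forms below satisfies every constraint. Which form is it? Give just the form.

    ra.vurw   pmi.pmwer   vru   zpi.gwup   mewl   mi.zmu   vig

mi.zmu

ra.vurw — violates constraint (ii): syllable 2 coda /rw/ has 2 consonants (> 1) → ill-formed
pmi.pmwer — violates constraint (iv): syllable 2 onset /pmw/ has 3 consonants (> 2) → ill-formed
vru — violates constraint (v): contains banned sequence /vr/ → ill-formed
zpi.gwup — violates constraint (iii): syllable 1 onset /zp/: /z/ (fricative, 2) → /p/ (stop, 1) does not rise → ill-formed
mewl — violates constraint (ii): syllable 1 coda /wl/ has 2 consonants (> 1) → ill-formed
mi.zmu — σ1 onset /m/, coda /∅/ ok; σ2 onset /zm/ (2→3 rises), coda /∅/ ok → well-formed
vig — violates constraint (i): syllable 1 coda contains /g/, which is not a licensed coda consonant → ill-formed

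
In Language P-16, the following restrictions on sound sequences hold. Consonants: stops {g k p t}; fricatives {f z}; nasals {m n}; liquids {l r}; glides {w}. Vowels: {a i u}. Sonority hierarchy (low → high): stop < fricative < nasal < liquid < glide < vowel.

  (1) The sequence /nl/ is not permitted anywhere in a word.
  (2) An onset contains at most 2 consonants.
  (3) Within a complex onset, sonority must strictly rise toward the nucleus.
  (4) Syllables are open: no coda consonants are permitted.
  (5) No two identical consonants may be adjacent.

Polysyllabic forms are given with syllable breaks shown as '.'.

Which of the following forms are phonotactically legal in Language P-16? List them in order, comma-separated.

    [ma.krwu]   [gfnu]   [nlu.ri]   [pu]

[pu]

[ma.krwu] — violates constraint 2: syllable 2 onset /krw/ has 3 consonants (> 2) → phonotactically illegal
[gfnu] — violates constraint 2: syllable 1 onset /gfn/ has 3 consonants (> 2) → phonotactically illegal
[nlu.ri] — violates constraint 1: contains banned sequence /nl/ → phonotactically illegal
[pu] — σ1 onset /p/, coda /∅/ ok → phonotactically legal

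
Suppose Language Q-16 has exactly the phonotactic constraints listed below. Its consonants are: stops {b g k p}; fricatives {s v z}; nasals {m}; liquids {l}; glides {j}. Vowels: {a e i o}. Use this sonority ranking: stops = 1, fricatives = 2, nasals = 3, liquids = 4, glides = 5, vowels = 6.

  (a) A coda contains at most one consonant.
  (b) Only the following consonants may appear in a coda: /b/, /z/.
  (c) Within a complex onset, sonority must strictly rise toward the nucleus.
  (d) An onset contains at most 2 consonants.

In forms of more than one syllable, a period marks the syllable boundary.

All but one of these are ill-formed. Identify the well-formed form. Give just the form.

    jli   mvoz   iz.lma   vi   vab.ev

vi

jli — violates constraint (c): syllable 1 onset /jl/: /j/ (glide, 5) → /l/ (liquid, 4) does not rise → ill-formed
mvoz — violates constraint (c): syllable 1 onset /mv/: /m/ (nasal, 3) → /v/ (fricative, 2) does not rise → ill-formed
iz.lma — violates constraint (c): syllable 2 onset /lm/: /l/ (liquid, 4) → /m/ (nasal, 3) does not rise → ill-formed
vi — σ1 onset /v/, coda /∅/ ok → well-formed
vab.ev — violates constraint (b): syllable 2 coda contains /v/, which is not a licensed coda consonant → ill-formed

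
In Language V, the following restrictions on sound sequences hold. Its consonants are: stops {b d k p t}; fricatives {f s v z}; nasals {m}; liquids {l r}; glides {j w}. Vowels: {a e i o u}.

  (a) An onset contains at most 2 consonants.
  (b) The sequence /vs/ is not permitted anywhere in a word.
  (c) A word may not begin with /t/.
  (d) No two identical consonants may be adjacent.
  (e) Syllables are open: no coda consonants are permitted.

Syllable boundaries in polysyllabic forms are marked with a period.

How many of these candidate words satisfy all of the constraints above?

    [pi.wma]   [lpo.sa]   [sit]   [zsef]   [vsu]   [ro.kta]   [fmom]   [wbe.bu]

4

[pi.wma] — σ1 onset /p/, coda /∅/ ok; σ2 onset /wm/ (2C), coda /∅/ ok → licit
[lpo.sa] — σ1 onset /lp/ (2C), coda /∅/ ok; σ2 onset /s/, coda /∅/ ok → licit
[sit] — violates constraint (e): syllable 1 coda /t/ has 1 consonant (> 0) → illicit
[zsef] — violates constraint (e): syllable 1 coda /f/ has 1 consonant (> 0) → illicit
[vsu] — violates constraint (b): contains banned sequence /vs/ → illicit
[ro.kta] — σ1 onset /r/, coda /∅/ ok; σ2 onset /kt/ (2C), coda /∅/ ok → licit
[fmom] — violates constraint (e): syllable 1 coda /m/ has 1 consonant (> 0) → illicit
[wbe.bu] — σ1 onset /wb/ (2C), coda /∅/ ok; σ2 onset /b/, coda /∅/ ok → licit
Licit: [pi.wma], [lpo.sa], [ro.kta], [wbe.bu] → 4.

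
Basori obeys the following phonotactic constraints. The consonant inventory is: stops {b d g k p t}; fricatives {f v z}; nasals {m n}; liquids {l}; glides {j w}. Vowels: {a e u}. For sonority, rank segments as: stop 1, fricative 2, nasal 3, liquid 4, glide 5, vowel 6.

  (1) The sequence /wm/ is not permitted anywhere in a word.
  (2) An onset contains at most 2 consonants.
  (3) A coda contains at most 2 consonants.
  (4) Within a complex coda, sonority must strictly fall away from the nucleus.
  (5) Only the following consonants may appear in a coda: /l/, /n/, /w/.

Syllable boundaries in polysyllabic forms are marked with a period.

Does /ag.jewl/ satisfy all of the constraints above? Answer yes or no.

/ag.jewl/ — violates constraint 5: syllable 1 coda contains /g/, which is not a licensed coda consonant → not permitted

no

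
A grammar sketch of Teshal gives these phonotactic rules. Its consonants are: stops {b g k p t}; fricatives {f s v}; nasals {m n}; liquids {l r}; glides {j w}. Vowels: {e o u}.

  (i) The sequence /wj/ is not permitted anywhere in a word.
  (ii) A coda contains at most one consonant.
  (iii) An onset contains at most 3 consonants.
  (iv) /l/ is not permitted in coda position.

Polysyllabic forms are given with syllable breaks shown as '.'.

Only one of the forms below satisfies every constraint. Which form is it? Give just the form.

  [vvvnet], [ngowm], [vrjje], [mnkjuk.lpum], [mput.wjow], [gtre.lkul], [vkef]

[vkef]

[vvvnet] — violates constraint (iii): syllable 1 onset /vvvn/ has 4 consonants (> 3) → illicit
[ngowm] — violates constraint (ii): syllable 1 coda /wm/ has 2 consonants (> 1) → illicit
[vrjje] — violates constraint (iii): syllable 1 onset /vrjj/ has 4 consonants (> 3) → illicit
[mnkjuk.lpum] — violates constraint (iii): syllable 1 onset /mnkj/ has 4 consonants (> 3) → illicit
[mput.wjow] — violates constraint (i): contains banned sequence /wj/ → illicit
[gtre.lkul] — violates constraint (iv): syllable 2 coda contains /l/ → illicit
[vkef] — σ1 onset /vk/ (2C), coda /f/ ok → licit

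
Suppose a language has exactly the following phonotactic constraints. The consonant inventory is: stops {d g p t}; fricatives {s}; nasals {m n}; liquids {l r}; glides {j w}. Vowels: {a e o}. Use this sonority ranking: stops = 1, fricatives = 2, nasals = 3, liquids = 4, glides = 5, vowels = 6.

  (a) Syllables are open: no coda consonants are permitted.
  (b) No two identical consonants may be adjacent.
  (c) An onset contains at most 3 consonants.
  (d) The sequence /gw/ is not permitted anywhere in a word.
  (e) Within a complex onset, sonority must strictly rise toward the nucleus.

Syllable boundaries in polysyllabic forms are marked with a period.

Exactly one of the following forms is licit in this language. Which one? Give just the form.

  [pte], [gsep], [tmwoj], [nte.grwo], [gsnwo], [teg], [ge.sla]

[pte] — violates constraint (e): syllable 1 onset /pt/: /p/ (stop, 1) → /t/ (stop, 1) does not rise → illicit
[gsep] — violates constraint (a): syllable 1 coda /p/ has 1 consonant (> 0) → illicit
[tmwoj] — violates constraint (a): syllable 1 coda /j/ has 1 consonant (> 0) → illicit
[nte.grwo] — violates constraint (e): syllable 1 onset /nt/: /n/ (nasal, 3) → /t/ (stop, 1) does not rise → illicit
[gsnwo] — violates constraint (c): syllable 1 onset /gsnw/ has 4 consonants (> 3) → illicit
[teg] — violates constraint (a): syllable 1 coda /g/ has 1 consonant (> 0) → illicit
[ge.sla] — σ1 onset /g/, coda /∅/ ok; σ2 onset /sl/ (2→4 rises), coda /∅/ ok → licit

[ge.sla]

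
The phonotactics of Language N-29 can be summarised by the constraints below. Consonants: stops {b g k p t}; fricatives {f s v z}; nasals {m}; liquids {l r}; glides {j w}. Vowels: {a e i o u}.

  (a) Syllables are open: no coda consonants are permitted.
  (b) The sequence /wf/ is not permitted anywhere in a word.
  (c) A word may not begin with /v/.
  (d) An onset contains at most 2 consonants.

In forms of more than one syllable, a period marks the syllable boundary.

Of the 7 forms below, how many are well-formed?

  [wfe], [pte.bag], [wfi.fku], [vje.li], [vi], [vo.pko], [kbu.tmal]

0

[wfe] — violates constraint (b): contains banned sequence /wf/ → ill-formed
[pte.bag] — violates constraint (a): syllable 2 coda /g/ has 1 consonant (> 0) → ill-formed
[wfi.fku] — violates constraint (b): contains banned sequence /wf/ → ill-formed
[vje.li] — violates constraint (c): word begins with /v/ → ill-formed
[vi] — violates constraint (c): word begins with /v/ → ill-formed
[vo.pko] — violates constraint (c): word begins with /v/ → ill-formed
[kbu.tmal] — violates constraint (a): syllable 2 coda /l/ has 1 consonant (> 0) → ill-formed
No form is well-formed → 0.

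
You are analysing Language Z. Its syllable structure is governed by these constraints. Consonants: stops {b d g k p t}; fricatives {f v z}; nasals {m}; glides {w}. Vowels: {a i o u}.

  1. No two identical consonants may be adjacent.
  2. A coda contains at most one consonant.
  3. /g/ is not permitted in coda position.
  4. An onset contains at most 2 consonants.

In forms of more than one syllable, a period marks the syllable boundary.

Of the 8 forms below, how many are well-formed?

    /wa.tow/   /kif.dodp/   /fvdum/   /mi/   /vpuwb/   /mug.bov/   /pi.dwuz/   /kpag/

3

/wa.tow/ — σ1 onset /w/, coda /∅/ ok; σ2 onset /t/, coda /w/ ok → well-formed
/kif.dodp/ — violates constraint 2: syllable 2 coda /dp/ has 2 consonants (> 1) → ill-formed
/fvdum/ — violates constraint 4: syllable 1 onset /fvd/ has 3 consonants (> 2) → ill-formed
/mi/ — σ1 onset /m/, coda /∅/ ok → well-formed
/vpuwb/ — violates constraint 2: syllable 1 coda /wb/ has 2 consonants (> 1) → ill-formed
/mug.bov/ — violates constraint 3: syllable 1 coda contains /g/ → ill-formed
/pi.dwuz/ — σ1 onset /p/, coda /∅/ ok; σ2 onset /dw/ (2C), coda /z/ ok → well-formed
/kpag/ — violates constraint 3: syllable 1 coda contains /g/ → ill-formed
Well-formed: /wa.tow/, /mi/, /pi.dwuz/ → 3.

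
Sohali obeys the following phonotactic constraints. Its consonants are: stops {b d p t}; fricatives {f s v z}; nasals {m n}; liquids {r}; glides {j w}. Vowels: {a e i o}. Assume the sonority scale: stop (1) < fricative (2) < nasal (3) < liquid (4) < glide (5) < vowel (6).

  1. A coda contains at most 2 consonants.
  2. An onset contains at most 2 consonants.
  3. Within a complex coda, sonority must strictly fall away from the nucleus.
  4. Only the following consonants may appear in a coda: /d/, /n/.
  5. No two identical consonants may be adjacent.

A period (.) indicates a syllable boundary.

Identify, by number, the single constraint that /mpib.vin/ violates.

4

/mpib.vin/: syllable 1 coda contains /b/, which is not a licensed coda consonant.
This is a violation of constraint 4: "Only the following consonants may appear in a coda: /d/, /n/."
The remaining constraints (1, 2, 3, 5) are satisfied.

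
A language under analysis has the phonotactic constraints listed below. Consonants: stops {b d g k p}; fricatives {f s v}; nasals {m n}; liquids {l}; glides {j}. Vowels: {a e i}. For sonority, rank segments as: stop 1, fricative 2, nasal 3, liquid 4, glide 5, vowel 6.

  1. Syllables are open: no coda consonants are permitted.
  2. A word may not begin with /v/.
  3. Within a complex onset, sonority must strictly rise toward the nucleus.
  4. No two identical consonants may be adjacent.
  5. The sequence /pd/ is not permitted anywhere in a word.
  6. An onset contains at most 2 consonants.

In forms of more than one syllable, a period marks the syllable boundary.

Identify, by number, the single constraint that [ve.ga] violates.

2

[ve.ga]: word begins with /v/.
This is a violation of constraint 2: "A word may not begin with /v/."
The remaining constraints (1, 3, 4, 5, 6) are satisfied.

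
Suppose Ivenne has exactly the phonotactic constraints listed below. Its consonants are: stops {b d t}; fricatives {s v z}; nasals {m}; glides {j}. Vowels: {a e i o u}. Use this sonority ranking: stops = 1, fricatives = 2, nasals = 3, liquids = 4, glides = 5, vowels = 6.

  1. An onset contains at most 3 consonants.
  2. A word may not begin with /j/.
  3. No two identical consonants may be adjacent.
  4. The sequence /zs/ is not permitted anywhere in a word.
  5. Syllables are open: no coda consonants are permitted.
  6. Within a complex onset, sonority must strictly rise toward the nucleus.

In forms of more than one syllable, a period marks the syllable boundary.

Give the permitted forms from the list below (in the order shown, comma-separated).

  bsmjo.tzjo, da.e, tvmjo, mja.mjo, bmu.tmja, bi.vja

bsmjo.tzjo — violates constraint 1: syllable 1 onset /bsmj/ has 4 consonants (> 3) → not permitted
da.e — σ1 onset /d/, coda /∅/ ok; σ2 onset /∅/, coda /∅/ ok → permitted
tvmjo — violates constraint 1: syllable 1 onset /tvmj/ has 4 consonants (> 3) → not permitted
mja.mjo — σ1 onset /mj/ (3→5 rises), coda /∅/ ok; σ2 onset /mj/ (3→5 rises), coda /∅/ ok → permitted
bmu.tmja — σ1 onset /bm/ (1→3 rises), coda /∅/ ok; σ2 onset /tmj/ (1→3→5 rises), coda /∅/ ok → permitted
bi.vja — σ1 onset /b/, coda /∅/ ok; σ2 onset /vj/ (2→5 rises), coda /∅/ ok → permitted

da.e, mja.mjo, bmu.tmja, bi.vja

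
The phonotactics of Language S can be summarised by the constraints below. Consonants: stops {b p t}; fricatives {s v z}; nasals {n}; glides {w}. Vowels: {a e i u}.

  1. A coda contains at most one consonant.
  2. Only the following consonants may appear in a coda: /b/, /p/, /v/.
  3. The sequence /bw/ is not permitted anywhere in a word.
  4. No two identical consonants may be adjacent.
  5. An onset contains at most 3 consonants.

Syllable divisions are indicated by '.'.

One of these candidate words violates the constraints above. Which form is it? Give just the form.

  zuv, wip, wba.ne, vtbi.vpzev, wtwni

zuv — σ1 onset /z/, coda /v/ ok → phonotactically legal
wip — σ1 onset /w/, coda /p/ ok → phonotactically legal
wba.ne — σ1 onset /wb/ (2C), coda /∅/ ok; σ2 onset /n/, coda /∅/ ok → phonotactically legal
vtbi.vpzev — σ1 onset /vtb/ (3C), coda /∅/ ok; σ2 onset /vpz/ (3C), coda /v/ ok → phonotactically legal
wtwni — violates constraint 5: syllable 1 onset /wtwn/ has 4 consonants (> 3) → phonotactically illegal

wtwni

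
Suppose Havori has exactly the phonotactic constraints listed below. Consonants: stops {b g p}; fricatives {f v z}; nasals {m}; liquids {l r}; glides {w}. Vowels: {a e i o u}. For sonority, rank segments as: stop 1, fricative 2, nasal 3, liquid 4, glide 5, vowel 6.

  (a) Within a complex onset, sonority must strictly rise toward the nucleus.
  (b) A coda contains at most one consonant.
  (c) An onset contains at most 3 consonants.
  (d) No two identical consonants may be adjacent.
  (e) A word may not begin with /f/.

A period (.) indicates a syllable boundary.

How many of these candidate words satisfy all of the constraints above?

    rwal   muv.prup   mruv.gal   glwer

4

rwal — σ1 onset /rw/ (4→5 rises), coda /l/ ok → licit
muv.prup — σ1 onset /m/, coda /v/ ok; σ2 onset /pr/ (1→4 rises), coda /p/ ok → licit
mruv.gal — σ1 onset /mr/ (3→4 rises), coda /v/ ok; σ2 onset /g/, coda /l/ ok → licit
glwer — σ1 onset /glw/ (1→4→5 rises), coda /r/ ok → licit
Licit: rwal, muv.prup, mruv.gal, glwer → 4.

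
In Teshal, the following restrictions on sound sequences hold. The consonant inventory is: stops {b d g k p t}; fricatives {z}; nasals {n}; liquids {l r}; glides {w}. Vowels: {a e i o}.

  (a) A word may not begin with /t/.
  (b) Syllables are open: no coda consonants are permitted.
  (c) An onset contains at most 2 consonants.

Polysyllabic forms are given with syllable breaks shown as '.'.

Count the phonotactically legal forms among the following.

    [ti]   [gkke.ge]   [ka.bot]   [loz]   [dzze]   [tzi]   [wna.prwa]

[ti] — violates constraint (a): word begins with /t/ → phonotactically illegal
[gkke.ge] — violates constraint (c): syllable 1 onset /gkk/ has 3 consonants (> 2) → phonotactically illegal
[ka.bot] — violates constraint (b): syllable 2 coda /t/ has 1 consonant (> 0) → phonotactically illegal
[loz] — violates constraint (b): syllable 1 coda /z/ has 1 consonant (> 0) → phonotactically illegal
[dzze] — violates constraint (c): syllable 1 onset /dzz/ has 3 consonants (> 2) → phonotactically illegal
[tzi] — violates constraint (a): word begins with /t/ → phonotactically illegal
[wna.prwa] — violates constraint (c): syllable 2 onset /prw/ has 3 consonants (> 2) → phonotactically illegal
No form is phonotactically legal → 0.

0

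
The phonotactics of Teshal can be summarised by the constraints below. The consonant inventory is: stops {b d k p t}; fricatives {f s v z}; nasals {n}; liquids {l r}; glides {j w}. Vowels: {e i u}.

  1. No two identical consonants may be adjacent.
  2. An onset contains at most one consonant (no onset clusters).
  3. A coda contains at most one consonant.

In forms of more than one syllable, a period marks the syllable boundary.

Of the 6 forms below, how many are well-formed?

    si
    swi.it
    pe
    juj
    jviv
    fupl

3

si — σ1 onset /s/, coda /∅/ ok → well-formed
swi.it — violates constraint 2: syllable 1 onset /sw/ has 2 consonants (> 1) → ill-formed
pe — σ1 onset /p/, coda /∅/ ok → well-formed
juj — σ1 onset /j/, coda /j/ ok → well-formed
jviv — violates constraint 2: syllable 1 onset /jv/ has 2 consonants (> 1) → ill-formed
fupl — violates constraint 3: syllable 1 coda /pl/ has 2 consonants (> 1) → ill-formed
Well-formed: si, pe, juj → 3.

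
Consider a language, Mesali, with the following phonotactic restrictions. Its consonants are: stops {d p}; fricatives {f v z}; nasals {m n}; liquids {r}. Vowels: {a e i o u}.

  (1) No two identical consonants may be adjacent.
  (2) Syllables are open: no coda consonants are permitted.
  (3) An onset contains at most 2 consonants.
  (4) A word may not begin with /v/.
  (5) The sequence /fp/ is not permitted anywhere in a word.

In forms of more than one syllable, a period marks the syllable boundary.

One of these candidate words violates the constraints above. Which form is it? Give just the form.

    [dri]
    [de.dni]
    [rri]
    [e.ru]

[dri] — σ1 onset /dr/ (2C), coda /∅/ ok → phonotactically legal
[de.dni] — σ1 onset /d/, coda /∅/ ok; σ2 onset /dn/ (2C), coda /∅/ ok → phonotactically legal
[rri] — violates constraint 1: adjacent identical consonants /rr/ → phonotactically illegal
[e.ru] — σ1 onset /∅/, coda /∅/ ok; σ2 onset /r/, coda /∅/ ok → phonotactically legal

[rri]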